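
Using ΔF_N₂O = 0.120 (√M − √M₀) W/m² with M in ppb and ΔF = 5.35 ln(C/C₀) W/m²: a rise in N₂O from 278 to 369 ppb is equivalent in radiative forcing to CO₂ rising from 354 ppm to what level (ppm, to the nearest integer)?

N₂O forcing: 0.120 × (√369 − √278) = 0.120 × (19.2094 − 16.6733) = 0.120 × 2.5361 = 0.30433 W/m².
Set 5.35 ln(C/354) = 0.30433: ln(C/354) = 0.30433/5.35 = 0.05688, so C = 354 × e^0.05688 = 354 × 1.05853 = 374.72 ppm.

C ≈ 375 ppm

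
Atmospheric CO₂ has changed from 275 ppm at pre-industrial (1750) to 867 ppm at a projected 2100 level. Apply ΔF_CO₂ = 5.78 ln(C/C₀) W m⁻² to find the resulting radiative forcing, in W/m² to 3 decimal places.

ΔF = 6.637 W/m²

CO₂ absorption bands are partially saturated, so forcing scales with the logarithm of the concentration ratio.
CO₂: 5.78 × ln(867/275) = 5.78 × ln(3.15273) = 5.78 × 1.14827 = 6.6370 W/m².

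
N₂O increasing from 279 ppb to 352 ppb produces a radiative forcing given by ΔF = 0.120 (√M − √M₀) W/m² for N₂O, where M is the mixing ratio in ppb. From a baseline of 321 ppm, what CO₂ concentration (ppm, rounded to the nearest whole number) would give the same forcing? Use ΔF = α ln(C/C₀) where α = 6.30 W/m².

N₂O forcing: 0.120 × (√352 − √279) = 0.120 × (18.7617 − 16.7033) = 0.120 × 2.0584 = 0.24701 W/m².
Set 6.30 ln(C/321) = 0.24701: ln(C/321) = 0.24701/6.30 = 0.03921, so C = 321 × e^0.03921 = 321 × 1.03999 = 333.84 ppm.

C ≈ 334 ppm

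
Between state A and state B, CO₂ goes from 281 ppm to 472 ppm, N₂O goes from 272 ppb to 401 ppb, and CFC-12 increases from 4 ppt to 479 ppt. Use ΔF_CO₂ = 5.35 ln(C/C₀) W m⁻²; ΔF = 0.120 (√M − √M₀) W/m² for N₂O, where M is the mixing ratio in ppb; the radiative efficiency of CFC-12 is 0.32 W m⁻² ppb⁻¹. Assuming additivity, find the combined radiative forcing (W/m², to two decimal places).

CO₂: 5.35 × ln(472/281) = 5.35 × ln(1.67972) = 5.35 × 0.51863 = 2.7747 W/m².
N₂O: 0.120 × (√401 − √272) = 0.120 × (20.0250 − 16.4924) = 0.120 × 3.5326 = 0.4239 W/m².
CFC-12: Δ = 479 − 4 = 475 ppt = 0.475 ppb; ΔF = 0.32 × 0.475 = 0.1520 W/m².
Total ΔF = 2.7747 + 0.4239 + 0.1520 = 3.3506 W/m².

ΔF = 3.35 W/m²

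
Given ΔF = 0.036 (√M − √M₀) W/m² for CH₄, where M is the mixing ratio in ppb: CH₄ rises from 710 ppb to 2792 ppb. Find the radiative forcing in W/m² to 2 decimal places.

ΔF = 0.94 W/m²

CH₄: 0.036 × (√2792 − √710) = 0.036 × (52.8394 − 26.6458) = 0.036 × 26.1936 = 0.9430 W/m².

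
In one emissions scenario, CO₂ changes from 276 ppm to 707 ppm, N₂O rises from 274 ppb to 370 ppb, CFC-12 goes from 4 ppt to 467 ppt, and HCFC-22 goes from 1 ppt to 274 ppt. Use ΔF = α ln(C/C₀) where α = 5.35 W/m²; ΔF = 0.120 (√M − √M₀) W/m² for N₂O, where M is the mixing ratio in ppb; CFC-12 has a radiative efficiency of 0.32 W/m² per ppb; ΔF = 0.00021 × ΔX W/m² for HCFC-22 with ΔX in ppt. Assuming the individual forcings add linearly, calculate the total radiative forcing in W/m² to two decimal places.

CO₂: 5.35 × ln(707/276) = 5.35 × ln(2.56159) = 5.35 × 0.94063 = 5.0324 W/m².
N₂O: 0.120 × (√370 − √274) = 0.120 × (19.2354 − 16.5529) = 0.120 × 2.6825 = 0.3219 W/m².
CFC-12: Δ = 467 − 4 = 463 ppt = 0.463 ppb; ΔF = 0.32 × 0.463 = 0.1482 W/m².
HCFC-22: ΔF = 0.00021 × (274 − 1) = 0.00021 × 273 = 0.0573 W/m².
Total ΔF = 5.0324 + 0.3219 + 0.1482 + 0.0573 = 5.5598 W/m².

ΔF = 5.56 W/m²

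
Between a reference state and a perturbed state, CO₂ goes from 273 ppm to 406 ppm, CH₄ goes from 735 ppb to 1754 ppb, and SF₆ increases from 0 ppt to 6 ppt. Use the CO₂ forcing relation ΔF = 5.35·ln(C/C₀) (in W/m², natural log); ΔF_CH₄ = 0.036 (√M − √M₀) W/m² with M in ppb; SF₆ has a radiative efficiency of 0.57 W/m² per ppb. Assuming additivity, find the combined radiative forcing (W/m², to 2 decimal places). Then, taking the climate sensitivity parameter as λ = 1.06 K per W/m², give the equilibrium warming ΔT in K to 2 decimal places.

ΔF = 2.66 W/m²; ΔT = 2.82 K

CO₂: 5.35 × ln(406/273) = 5.35 × ln(1.48718) = 5.35 × 0.39688 = 2.1233 W/m².
CH₄: 0.036 × (√1754 − √735) = 0.036 × (41.8808 − 27.1109) = 0.036 × 14.7699 = 0.5317 W/m².
SF₆: Δ = 6 − 0 = 6 ppt = 0.006 ppb; ΔF = 0.57 × 0.006 = 0.0034 W/m².
Total ΔF = 2.1233 + 0.5317 + 0.0034 = 2.6584 W/m².
ΔT = λ ΔF = 1.06 × 2.66 = 2.8196 K.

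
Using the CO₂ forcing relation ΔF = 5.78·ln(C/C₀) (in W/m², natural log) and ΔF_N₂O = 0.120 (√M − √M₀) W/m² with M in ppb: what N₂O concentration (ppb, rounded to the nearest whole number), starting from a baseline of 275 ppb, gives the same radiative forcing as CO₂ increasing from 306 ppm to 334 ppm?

CO₂ forcing: 5.78 × ln(334/306) = 5.78 × 0.087556 = 0.50607 W/m².
Set 0.120(√M − √275) = 0.50607: √M = 0.50607/0.120 + √275 = 4.2173 + 16.5831 = 20.8004.
M = (20.8004)² = 432.66 ppb.

M ≈ 433 ppb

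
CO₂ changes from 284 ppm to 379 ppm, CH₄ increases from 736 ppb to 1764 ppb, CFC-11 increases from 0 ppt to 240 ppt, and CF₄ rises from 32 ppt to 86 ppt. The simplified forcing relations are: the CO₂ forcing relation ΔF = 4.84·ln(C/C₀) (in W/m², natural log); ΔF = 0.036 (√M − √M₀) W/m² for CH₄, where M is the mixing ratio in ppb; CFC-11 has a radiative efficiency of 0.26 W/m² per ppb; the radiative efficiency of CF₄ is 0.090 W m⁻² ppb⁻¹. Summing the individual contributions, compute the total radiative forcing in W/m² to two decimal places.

CO₂: 4.84 × ln(379/284) = 4.84 × ln(1.33451) = 4.84 × 0.28856 = 1.3966 W/m².
CH₄: 0.036 × (√1764 − √736) = 0.036 × (42.0000 − 27.1293) = 0.036 × 14.8707 = 0.5353 W/m².
CFC-11: Δ = 240 − 0 = 240 ppt = 0.240 ppb; ΔF = 0.26 × 0.240 = 0.0624 W/m².
CF₄: Δ = 86 − 32 = 54 ppt = 0.054 ppb; ΔF = 0.090 × 0.054 = 0.0049 W/m².
Total ΔF = 1.3966 + 0.5353 + 0.0624 + 0.0049 = 1.9992 W/m².

ΔF = 2.00 W/m²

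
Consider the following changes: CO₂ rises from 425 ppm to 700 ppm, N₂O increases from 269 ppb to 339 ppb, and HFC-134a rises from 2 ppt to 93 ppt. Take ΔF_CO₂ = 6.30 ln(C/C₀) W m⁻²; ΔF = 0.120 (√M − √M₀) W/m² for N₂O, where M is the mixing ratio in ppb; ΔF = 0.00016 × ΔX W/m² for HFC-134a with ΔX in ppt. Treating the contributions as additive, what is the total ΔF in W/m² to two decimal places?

ΔF = 3.40 W/m²

CO₂: 6.30 × ln(700/425) = 6.30 × ln(1.64706) = 6.30 × 0.49899 = 3.1436 W/m².
N₂O: 0.120 × (√339 − √269) = 0.120 × (18.4120 − 16.4012) = 0.120 × 2.0108 = 0.2413 W/m².
HFC-134a: ΔF = 0.00016 × (93 − 2) = 0.00016 × 91 = 0.0146 W/m².
Total ΔF = 3.1436 + 0.2413 + 0.0146 = 3.3995 W/m².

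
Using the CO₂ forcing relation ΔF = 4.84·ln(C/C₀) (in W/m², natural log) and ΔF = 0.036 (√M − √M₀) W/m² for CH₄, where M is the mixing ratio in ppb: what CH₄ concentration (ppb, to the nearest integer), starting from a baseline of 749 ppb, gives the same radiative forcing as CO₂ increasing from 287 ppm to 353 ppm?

CO₂ forcing: 4.84 × ln(353/287) = 4.84 × 0.206986 = 1.00181 W/m².
Set 0.036(√M − √749) = 1.00181: √M = 1.00181/0.036 + √749 = 27.8281 + 27.3679 = 55.1960.
M = (55.1960)² = 3046.60 ppb.

M ≈ 3047 ppb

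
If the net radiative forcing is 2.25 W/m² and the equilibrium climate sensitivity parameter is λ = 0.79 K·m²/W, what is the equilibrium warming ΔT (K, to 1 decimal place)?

ΔT = 1.8 K

ΔT = λ ΔF = 0.79 × 2.25 = 1.7775 K.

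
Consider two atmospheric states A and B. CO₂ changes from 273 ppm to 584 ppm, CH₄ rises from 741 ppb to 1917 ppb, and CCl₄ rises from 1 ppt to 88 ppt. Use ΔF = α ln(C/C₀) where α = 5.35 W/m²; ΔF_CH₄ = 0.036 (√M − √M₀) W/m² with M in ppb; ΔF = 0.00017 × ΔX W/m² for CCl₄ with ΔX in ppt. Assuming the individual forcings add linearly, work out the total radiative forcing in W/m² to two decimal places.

ΔF = 4.68 W/m²

CO₂: 5.35 × ln(584/273) = 5.35 × ln(2.13919) = 5.35 × 0.76043 = 4.0683 W/m².
CH₄: 0.036 × (√1917 − √741) = 0.036 × (43.7836 − 27.2213) = 0.036 × 16.5623 = 0.5962 W/m².
CCl₄: ΔF = 0.00017 × (88 − 1) = 0.00017 × 87 = 0.0148 W/m².
Total ΔF = 4.0683 + 0.5962 + 0.0148 = 4.6793 W/m².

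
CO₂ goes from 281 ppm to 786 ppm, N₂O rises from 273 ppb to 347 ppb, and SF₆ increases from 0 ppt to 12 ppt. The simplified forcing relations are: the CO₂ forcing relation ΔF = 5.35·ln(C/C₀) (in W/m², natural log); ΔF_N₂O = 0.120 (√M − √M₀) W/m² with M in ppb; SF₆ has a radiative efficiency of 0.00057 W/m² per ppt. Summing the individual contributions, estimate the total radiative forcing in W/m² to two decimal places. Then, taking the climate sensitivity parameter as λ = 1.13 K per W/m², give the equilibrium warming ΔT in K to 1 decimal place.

CO₂: 5.35 × ln(786/281) = 5.35 × ln(2.79715) = 5.35 × 1.02860 = 5.5030 W/m².
N₂O: 0.120 × (√347 − √273) = 0.120 × (18.6279 − 16.5227) = 0.120 × 2.1052 = 0.2526 W/m².
SF₆: ΔF = 0.00057 × (12 − 0) = 0.00057 × 12 = 0.0068 W/m².
Total ΔF = 5.5030 + 0.2526 + 0.0068 = 5.7624 W/m².
ΔT = λ ΔF = 1.13 × 5.76 = 6.5088 K.

ΔF = 5.76 W/m²; ΔT = 6.5 K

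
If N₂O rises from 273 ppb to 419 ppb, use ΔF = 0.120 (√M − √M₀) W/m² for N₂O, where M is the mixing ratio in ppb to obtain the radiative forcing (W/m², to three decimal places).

N₂O: 0.120 × (√419 − √273) = 0.120 × (20.4695 − 16.5227) = 0.120 × 3.9468 = 0.4736 W/m².

ΔF = 0.474 W/m²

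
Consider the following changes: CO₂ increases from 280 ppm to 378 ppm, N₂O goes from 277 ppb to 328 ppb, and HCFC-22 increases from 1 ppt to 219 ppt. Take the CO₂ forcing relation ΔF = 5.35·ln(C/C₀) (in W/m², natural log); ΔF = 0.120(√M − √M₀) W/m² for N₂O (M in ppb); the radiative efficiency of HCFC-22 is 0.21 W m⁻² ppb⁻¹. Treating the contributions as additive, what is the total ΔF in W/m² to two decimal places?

CO₂: 5.35 × ln(378/280) = 5.35 × ln(1.35000) = 5.35 × 0.30010 = 1.6055 W/m².
N₂O: 0.120 × (√328 − √277) = 0.120 × (18.1108 − 16.6433) = 0.120 × 1.4675 = 0.1761 W/m².
HCFC-22: Δ = 219 − 1 = 218 ppt = 0.218 ppb; ΔF = 0.21 × 0.218 = 0.0458 W/m².
Total ΔF = 1.6055 + 0.1761 + 0.0458 = 1.8274 W/m².

ΔF = 1.83 W/m²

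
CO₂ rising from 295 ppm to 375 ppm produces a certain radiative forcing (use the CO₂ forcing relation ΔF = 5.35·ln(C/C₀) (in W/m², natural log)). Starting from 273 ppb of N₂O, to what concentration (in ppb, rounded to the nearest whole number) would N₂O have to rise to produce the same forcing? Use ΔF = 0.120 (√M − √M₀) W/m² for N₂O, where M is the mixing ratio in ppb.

M ≈ 741 ppb

CO₂ forcing: 5.35 × ln(375/295) = 5.35 × 0.239951 = 1.28374 W/m².
Set 0.120(√M − √273) = 1.28374: √M = 1.28374/0.120 + √273 = 10.6978 + 16.5227 = 27.2205.
M = (27.2205)² = 740.96 ppb.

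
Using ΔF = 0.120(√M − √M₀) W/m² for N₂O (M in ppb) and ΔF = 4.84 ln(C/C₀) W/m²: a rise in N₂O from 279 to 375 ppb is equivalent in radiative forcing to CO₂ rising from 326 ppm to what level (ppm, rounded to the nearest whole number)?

N₂O forcing: 0.120 × (√375 − √279) = 0.120 × (19.3649 − 16.7033) = 0.120 × 2.6616 = 0.31939 W/m².
Set 4.84 ln(C/326) = 0.31939: ln(C/326) = 0.31939/4.84 = 0.06599, so C = 326 × e^0.06599 = 326 × 1.06822 = 348.24 ppm.

C ≈ 348 ppm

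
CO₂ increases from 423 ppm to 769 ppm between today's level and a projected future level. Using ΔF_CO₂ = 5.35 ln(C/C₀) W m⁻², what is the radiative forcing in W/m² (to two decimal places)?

CO₂: 5.35 × ln(769/423) = 5.35 × ln(1.81797) = 5.35 × 0.59772 = 3.1978 W/m².

ΔF = 3.20 W/m²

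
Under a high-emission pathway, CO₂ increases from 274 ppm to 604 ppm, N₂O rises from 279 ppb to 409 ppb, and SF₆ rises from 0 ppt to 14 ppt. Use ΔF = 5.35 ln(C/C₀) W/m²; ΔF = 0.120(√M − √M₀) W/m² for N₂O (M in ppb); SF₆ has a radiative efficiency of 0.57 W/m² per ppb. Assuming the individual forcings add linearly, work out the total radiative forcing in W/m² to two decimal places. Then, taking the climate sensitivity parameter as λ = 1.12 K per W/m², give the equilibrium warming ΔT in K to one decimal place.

ΔF = 4.66 W/m²; ΔT = 5.2 K

CO₂: 5.35 × ln(604/274) = 5.35 × ln(2.20438) = 5.35 × 0.79045 = 4.2289 W/m².
N₂O: 0.120 × (√409 − √279) = 0.120 × (20.2237 − 16.7033) = 0.120 × 3.5204 = 0.4224 W/m².
SF₆: Δ = 14 − 0 = 14 ppt = 0.014 ppb; ΔF = 0.57 × 0.014 = 0.0080 W/m².
Total ΔF = 4.2289 + 0.4224 + 0.0080 = 4.6593 W/m².
ΔT = λ ΔF = 1.12 × 4.66 = 5.2192 K.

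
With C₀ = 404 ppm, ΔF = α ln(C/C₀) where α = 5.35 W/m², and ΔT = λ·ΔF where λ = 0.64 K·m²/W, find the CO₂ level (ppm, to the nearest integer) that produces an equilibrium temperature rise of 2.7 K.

C ≈ 889 ppm

Required forcing: ΔF = ΔT/λ = 2.7/0.64 = 4.2188 W/m².
Then ln(C/404) = ΔF/5.35 = 4.2188/5.35 = 0.78856.
So C = 404 × e^0.78856 = 404 × 2.20023 = 888.89 ppm.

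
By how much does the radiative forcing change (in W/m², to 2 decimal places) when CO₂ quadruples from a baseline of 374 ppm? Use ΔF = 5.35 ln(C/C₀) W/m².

ΔF = 7.42 W/m²

ΔF = 5.35 × ln(4) = 5.35 × 1.38629 = 7.4167 W/m².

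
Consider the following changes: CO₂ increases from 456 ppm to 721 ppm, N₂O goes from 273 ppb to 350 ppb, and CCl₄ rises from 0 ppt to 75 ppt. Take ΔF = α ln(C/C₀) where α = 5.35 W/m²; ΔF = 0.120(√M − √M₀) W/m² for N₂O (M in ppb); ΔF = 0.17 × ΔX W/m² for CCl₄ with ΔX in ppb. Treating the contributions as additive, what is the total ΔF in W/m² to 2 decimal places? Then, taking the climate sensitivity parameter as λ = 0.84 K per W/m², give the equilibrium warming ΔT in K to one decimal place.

ΔF = 2.73 W/m²; ΔT = 2.3 K

CO₂: 5.35 × ln(721/456) = 5.35 × ln(1.58114) = 5.35 × 0.45815 = 2.4511 W/m².
N₂O: 0.120 × (√350 − √273) = 0.120 × (18.7083 − 16.5227) = 0.120 × 2.1856 = 0.2623 W/m².
CCl₄: Δ = 75 − 0 = 75 ppt = 0.075 ppb; ΔF = 0.17 × 0.075 = 0.0128 W/m².
Total ΔF = 2.4511 + 0.2623 + 0.0128 = 2.7262 W/m².
ΔT = λ ΔF = 0.84 × 2.73 = 2.2932 K.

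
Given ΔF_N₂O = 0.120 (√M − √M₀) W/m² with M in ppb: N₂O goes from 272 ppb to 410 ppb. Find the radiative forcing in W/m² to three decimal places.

N₂O: 0.120 × (√410 − √272) = 0.120 × (20.2485 − 16.4924) = 0.120 × 3.7561 = 0.4507 W/m².

ΔF = 0.451 W/m²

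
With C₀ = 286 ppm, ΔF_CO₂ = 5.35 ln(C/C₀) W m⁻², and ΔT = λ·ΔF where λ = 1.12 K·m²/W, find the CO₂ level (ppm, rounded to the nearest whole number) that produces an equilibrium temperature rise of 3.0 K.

C ≈ 472 ppm

Required forcing: ΔF = ΔT/λ = 3.0/1.12 = 2.6786 W/m².
Then ln(C/286) = ΔF/5.35 = 2.6786/5.35 = 0.50067.
So C = 286 × e^0.50067 = 286 × 1.64983 = 471.85 ppm.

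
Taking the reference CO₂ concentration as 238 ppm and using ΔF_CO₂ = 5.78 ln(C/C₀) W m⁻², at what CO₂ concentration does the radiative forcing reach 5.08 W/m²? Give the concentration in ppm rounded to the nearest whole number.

C ≈ 573 ppm

Set 5.78 ln(C/238) = 5.08, so ln(C/238) = 5.08/5.78 = 0.87889.
Then C/238 = e^0.87889 = 2.40823, giving C = 238 × 2.40823 = 573.16 ppm.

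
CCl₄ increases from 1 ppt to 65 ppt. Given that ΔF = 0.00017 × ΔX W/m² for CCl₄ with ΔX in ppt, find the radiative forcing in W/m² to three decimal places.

CCl₄: ΔF = 0.00017 × (65 − 1) = 0.00017 × 64 = 0.0109 W/m².

ΔF = 0.011 W/m²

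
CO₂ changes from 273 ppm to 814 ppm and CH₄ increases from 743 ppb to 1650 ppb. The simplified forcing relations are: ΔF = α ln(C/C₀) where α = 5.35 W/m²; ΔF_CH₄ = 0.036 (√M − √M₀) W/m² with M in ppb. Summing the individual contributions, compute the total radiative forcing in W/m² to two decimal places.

ΔF = 6.33 W/m²

CO₂: 5.35 × ln(814/273) = 5.35 × ln(2.98168) = 5.35 × 1.09249 = 5.8448 W/m².
CH₄: 0.036 × (√1650 − √743) = 0.036 × (40.6202 − 27.2580) = 0.036 × 13.3622 = 0.4810 W/m².
Total ΔF = 5.8448 + 0.4810 = 6.3258 W/m².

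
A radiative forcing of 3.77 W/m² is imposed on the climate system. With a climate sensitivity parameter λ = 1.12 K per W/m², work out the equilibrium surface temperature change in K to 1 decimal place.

ΔT = 4.2 K

ΔT = λ ΔF = 1.12 × 3.77 = 4.2224 K.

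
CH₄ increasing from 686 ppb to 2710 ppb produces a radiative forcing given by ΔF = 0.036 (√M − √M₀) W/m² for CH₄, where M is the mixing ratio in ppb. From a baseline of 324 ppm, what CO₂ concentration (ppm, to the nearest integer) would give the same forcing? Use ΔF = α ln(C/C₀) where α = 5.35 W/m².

C ≈ 386 ppm

CH₄ forcing: 0.036 × (√2710 − √686) = 0.036 × (52.0577 − 26.1916) = 0.036 × 25.8661 = 0.93118 W/m².
Set 5.35 ln(C/324) = 0.93118: ln(C/324) = 0.93118/5.35 = 0.17405, so C = 324 × e^0.17405 = 324 × 1.19012 = 385.60 ppm.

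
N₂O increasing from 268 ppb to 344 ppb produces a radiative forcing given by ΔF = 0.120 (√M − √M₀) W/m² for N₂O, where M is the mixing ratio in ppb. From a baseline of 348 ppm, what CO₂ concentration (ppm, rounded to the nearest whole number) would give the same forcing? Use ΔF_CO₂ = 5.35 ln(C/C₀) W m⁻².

N₂O forcing: 0.120 × (√344 − √268) = 0.120 × (18.5472 − 16.3707) = 0.120 × 2.1765 = 0.26118 W/m².
Set 5.35 ln(C/348) = 0.26118: ln(C/348) = 0.26118/5.35 = 0.04882, so C = 348 × e^0.04882 = 348 × 1.05003 = 365.41 ppm.

C ≈ 365 ppm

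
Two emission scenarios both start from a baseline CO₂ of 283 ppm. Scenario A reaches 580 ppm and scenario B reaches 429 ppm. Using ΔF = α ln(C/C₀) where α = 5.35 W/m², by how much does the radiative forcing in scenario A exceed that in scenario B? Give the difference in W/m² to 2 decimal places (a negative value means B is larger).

ΔF_A − ΔF_B = 1.61 W/m²

ΔF_A = 5.35 ln(580/283) = 5.35 × 0.71758 = 3.8391 W/m².
ΔF_B = 5.35 ln(429/283) = 5.35 × 0.41601 = 2.2257 W/m².
Difference: 3.8391 − 2.2257 = 1.6134 W/m².
(Equivalently, ΔF_A − ΔF_B = 5.35 ln(580/429) = 5.35 × 0.30157 = 1.6134 W/m².)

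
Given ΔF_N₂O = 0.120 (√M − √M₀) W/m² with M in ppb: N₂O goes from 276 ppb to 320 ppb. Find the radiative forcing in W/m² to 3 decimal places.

ΔF = 0.153 W/m²

N₂O: 0.120 × (√320 − √276) = 0.120 × (17.8885 − 16.6132) = 0.120 × 1.2753 = 0.1530 W/m².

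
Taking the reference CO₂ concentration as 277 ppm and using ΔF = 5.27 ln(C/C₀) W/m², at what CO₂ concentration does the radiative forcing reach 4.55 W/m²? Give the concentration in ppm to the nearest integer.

C ≈ 657 ppm

Set 5.27 ln(C/277) = 4.55, so ln(C/277) = 4.55/5.27 = 0.86338.
Then C/277 = e^0.86338 = 2.37116, giving C = 277 × 2.37116 = 656.81 ppm.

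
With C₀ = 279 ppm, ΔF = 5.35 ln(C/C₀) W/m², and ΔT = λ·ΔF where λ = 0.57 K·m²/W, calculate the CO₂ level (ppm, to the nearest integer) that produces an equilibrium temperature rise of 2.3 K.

C ≈ 593 ppm

Required forcing: ΔF = ΔT/λ = 2.3/0.57 = 4.0351 W/m².
Then ln(C/279) = ΔF/5.35 = 4.0351/5.35 = 0.75422.
So C = 279 × e^0.75422 = 279 × 2.12595 = 593.14 ppm.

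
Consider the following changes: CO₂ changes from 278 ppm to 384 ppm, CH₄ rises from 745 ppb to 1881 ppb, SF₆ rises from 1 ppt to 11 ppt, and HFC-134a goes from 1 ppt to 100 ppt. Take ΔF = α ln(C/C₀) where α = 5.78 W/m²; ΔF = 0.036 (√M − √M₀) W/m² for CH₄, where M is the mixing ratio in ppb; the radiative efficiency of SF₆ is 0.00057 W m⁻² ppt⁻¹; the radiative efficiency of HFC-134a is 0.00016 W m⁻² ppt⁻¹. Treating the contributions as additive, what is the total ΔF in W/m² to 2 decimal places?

CO₂: 5.78 × ln(384/278) = 5.78 × ln(1.38129) = 5.78 × 0.32302 = 1.8671 W/m².
CH₄: 0.036 × (√1881 − √745) = 0.036 × (43.3705 − 27.2947) = 0.036 × 16.0758 = 0.5787 W/m².
SF₆: ΔF = 0.00057 × (11 − 1) = 0.00057 × 10 = 0.0057 W/m².
HFC-134a: ΔF = 0.00016 × (100 − 1) = 0.00016 × 99 = 0.0158 W/m².
Total ΔF = 1.8671 + 0.5787 + 0.0057 + 0.0158 = 2.4673 W/m².

ΔF = 2.47 W/m²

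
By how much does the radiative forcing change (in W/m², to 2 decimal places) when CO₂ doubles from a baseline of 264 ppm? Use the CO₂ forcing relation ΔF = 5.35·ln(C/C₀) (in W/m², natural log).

ΔF = 3.71 W/m²

Because the forcing depends only on the ratio C/C₀, the initial concentration does not enter.
ΔF = 5.35 × ln(2) = 5.35 × 0.69315 = 3.7084 W/m².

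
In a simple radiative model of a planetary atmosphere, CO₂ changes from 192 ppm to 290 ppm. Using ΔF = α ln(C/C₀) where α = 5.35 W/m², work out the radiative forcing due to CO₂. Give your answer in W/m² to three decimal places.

ΔF = 2.206 W/m²

CO₂ absorption bands are partially saturated, so forcing scales with the logarithm of the concentration ratio.
CO₂: 5.35 × ln(290/192) = 5.35 × ln(1.51042) = 5.35 × 0.41239 = 2.2063 W/m².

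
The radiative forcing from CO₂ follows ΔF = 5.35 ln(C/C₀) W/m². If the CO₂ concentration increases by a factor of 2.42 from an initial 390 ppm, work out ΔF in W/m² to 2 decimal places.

ΔF = 4.73 W/m²

Because the forcing depends only on the ratio C/C₀, the initial concentration does not enter.
ΔF = 5.35 × ln(2.42) = 5.35 × 0.88377 = 4.7282 W/m².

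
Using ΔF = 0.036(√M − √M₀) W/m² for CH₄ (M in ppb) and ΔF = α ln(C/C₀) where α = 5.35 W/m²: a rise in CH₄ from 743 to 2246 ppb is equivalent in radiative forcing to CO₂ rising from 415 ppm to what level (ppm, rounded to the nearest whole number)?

C ≈ 475 ppm

CH₄ forcing: 0.036 × (√2246 − √743) = 0.036 × (47.3920 − 27.2580) = 0.036 × 20.1340 = 0.72482 W/m².
Set 5.35 ln(C/415) = 0.72482: ln(C/415) = 0.72482/5.35 = 0.13548, so C = 415 × e^0.13548 = 415 × 1.14509 = 475.21 ppm.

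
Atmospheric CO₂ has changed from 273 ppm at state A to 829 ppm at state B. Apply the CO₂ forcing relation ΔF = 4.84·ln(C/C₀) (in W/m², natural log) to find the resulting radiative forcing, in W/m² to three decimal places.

CO₂ absorption bands are partially saturated, so forcing scales with the logarithm of the concentration ratio.
CO₂: 4.84 × ln(829/273) = 4.84 × ln(3.03663) = 4.84 × 1.11075 = 5.3760 W/m².

ΔF = 5.376 W/m²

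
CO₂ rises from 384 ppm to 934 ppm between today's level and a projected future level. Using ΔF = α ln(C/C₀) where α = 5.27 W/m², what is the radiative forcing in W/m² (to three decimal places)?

CO₂: 5.27 × ln(934/384) = 5.27 × ln(2.43229) = 5.27 × 0.88883 = 4.6841 W/m².

ΔF = 4.684 W/m²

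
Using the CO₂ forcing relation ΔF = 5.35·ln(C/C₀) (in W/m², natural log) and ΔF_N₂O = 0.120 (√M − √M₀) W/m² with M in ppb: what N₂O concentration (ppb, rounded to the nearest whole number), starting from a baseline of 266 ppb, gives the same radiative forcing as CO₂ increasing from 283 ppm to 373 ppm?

CO₂ forcing: 5.35 × ln(373/283) = 5.35 × 0.276132 = 1.47731 W/m².
Set 0.120(√M − √266) = 1.47731: √M = 1.47731/0.120 + √266 = 12.3109 + 16.3095 = 28.6204.
M = (28.6204)² = 819.13 ppb.

M ≈ 819 ppb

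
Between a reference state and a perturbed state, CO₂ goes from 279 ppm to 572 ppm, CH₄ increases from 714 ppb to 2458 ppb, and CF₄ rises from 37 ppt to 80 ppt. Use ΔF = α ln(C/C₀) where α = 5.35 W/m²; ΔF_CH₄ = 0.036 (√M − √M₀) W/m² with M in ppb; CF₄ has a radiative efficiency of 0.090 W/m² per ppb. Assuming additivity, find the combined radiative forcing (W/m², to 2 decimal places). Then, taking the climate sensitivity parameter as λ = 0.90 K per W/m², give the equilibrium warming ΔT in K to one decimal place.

ΔF = 4.67 W/m²; ΔT = 4.2 K

CO₂: 5.35 × ln(572/279) = 5.35 × ln(2.05018) = 5.35 × 0.71793 = 3.8409 W/m².
CH₄: 0.036 × (√2458 − √714) = 0.036 × (49.5782 − 26.7208) = 0.036 × 22.8574 = 0.8229 W/m².
CF₄: Δ = 80 − 37 = 43 ppt = 0.043 ppb; ΔF = 0.090 × 0.043 = 0.0039 W/m².
Total ΔF = 3.8409 + 0.8229 + 0.0039 = 4.6677 W/m².
ΔT = λ ΔF = 0.90 × 4.67 = 4.2030 K.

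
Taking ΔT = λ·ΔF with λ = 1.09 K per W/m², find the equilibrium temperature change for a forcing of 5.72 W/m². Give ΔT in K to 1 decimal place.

ΔT = 6.2 K

ΔT = λ ΔF = 1.09 × 5.72 = 6.2348 K.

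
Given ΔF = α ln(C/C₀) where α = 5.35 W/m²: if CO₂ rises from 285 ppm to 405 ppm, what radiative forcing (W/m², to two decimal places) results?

CO₂: 5.35 × ln(405/285) = 5.35 × ln(1.42105) = 5.35 × 0.35140 = 1.8800 W/m².

ΔF = 1.88 W/m²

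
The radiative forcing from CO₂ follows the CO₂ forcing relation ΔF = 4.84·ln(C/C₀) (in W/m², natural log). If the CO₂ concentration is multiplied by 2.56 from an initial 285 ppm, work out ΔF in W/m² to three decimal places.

ΔF = 4.550 W/m²

ΔF = 4.84 × ln(2.56) = 4.84 × 0.94001 = 4.5496 W/m².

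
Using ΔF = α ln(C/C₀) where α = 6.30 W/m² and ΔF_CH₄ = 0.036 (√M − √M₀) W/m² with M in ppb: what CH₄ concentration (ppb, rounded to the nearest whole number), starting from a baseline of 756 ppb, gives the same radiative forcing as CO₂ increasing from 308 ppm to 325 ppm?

M ≈ 1361 ppb

CO₂ forcing: 6.30 × ln(325/308) = 6.30 × 0.053725 = 0.33847 W/m².
Set 0.036(√M − √756) = 0.33847: √M = 0.33847/0.036 + √756 = 9.4019 + 27.4955 = 36.8974.
M = (36.8974)² = 1361.42 ppb.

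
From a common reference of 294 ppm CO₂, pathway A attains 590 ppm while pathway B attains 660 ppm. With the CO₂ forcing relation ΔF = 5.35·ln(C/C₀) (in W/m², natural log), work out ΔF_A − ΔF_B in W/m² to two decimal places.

ΔF_A − ΔF_B = -0.60 W/m²

ΔF_A = 5.35 ln(590/294) = 5.35 × 0.69654 = 3.7265 W/m².
ΔF_B = 5.35 ln(660/294) = 5.35 × 0.80866 = 4.3263 W/m².
Difference: 3.7265 − 4.3263 = -0.5998 W/m².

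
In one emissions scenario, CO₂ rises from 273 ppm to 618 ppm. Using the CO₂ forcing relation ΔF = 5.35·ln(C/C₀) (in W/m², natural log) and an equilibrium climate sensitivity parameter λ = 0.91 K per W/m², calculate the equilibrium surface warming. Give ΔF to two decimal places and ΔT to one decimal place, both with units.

ΔF = 4.37 W/m²; ΔT = 4.0 K

CO₂: 5.35 × ln(618/273) = 5.35 × ln(2.26374) = 5.35 × 0.81702 = 4.3711 W/m².
ΔT = λ ΔF = 0.91 × 4.37 = 3.9767 K.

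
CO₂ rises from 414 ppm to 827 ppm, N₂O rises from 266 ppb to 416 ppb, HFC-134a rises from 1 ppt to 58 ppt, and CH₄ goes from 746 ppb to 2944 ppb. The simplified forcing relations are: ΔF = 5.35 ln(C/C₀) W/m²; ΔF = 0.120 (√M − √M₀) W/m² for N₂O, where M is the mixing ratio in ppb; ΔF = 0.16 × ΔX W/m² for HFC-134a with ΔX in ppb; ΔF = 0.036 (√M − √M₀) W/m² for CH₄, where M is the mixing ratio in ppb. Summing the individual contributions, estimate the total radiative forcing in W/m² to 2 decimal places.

ΔF = 5.17 W/m²

CO₂: 5.35 × ln(827/414) = 5.35 × ln(1.99758) = 5.35 × 0.69194 = 3.7019 W/m².
N₂O: 0.120 × (√416 − √266) = 0.120 × (20.3961 − 16.3095) = 0.120 × 4.0866 = 0.4904 W/m².
HFC-134a: Δ = 58 − 1 = 57 ppt = 0.057 ppb; ΔF = 0.16 × 0.057 = 0.0091 W/m².
CH₄: 0.036 × (√2944 − √746) = 0.036 × (54.2586 − 27.3130) = 0.036 × 26.9456 = 0.9700 W/m².
Total ΔF = 3.7019 + 0.4904 + 0.0091 + 0.9700 = 5.1714 W/m².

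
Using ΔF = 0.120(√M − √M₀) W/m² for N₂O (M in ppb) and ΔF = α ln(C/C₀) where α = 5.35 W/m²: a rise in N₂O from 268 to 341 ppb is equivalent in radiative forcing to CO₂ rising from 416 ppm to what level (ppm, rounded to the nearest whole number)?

C ≈ 436 ppm

N₂O forcing: 0.120 × (√341 − √268) = 0.120 × (18.4662 − 16.3707) = 0.120 × 2.0955 = 0.25146 W/m².
Set 5.35 ln(C/416) = 0.25146: ln(C/416) = 0.25146/5.35 = 0.04700, so C = 416 × e^0.04700 = 416 × 1.04812 = 436.02 ppm.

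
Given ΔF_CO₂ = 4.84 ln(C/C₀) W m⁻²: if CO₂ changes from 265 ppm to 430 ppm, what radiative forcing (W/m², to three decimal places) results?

ΔF = 2.343 W/m²

CO₂ absorption bands are partially saturated, so forcing scales with the logarithm of the concentration ratio.
CO₂: 4.84 × ln(430/265) = 4.84 × ln(1.62264) = 4.84 × 0.48405 = 2.3428 W/m².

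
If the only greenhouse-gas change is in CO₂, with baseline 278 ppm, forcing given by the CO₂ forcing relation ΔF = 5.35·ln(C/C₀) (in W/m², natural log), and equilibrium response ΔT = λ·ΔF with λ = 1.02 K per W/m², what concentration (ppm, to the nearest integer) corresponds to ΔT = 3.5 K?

C ≈ 528 ppm

Required forcing: ΔF = ΔT/λ = 3.5/1.02 = 3.4314 W/m².
Then ln(C/278) = ΔF/5.35 = 3.4314/5.35 = 0.64138.
So C = 278 × e^0.64138 = 278 × 1.89910 = 527.95 ppm.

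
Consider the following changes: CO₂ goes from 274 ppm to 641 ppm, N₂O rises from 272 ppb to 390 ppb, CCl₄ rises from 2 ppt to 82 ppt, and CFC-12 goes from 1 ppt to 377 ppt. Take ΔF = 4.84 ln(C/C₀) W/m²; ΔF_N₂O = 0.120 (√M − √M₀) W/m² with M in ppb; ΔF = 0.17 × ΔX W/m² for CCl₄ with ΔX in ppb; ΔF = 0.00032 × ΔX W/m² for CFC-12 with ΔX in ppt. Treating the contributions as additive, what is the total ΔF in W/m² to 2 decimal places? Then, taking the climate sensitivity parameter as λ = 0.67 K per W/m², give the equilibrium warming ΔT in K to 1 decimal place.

ΔF = 4.64 W/m²; ΔT = 3.1 K

CO₂: 4.84 × ln(641/274) = 4.84 × ln(2.33942) = 4.84 × 0.84990 = 4.1135 W/m².
N₂O: 0.120 × (√390 − √272) = 0.120 × (19.7484 − 16.4924) = 0.120 × 3.2560 = 0.3907 W/m².
CCl₄: Δ = 82 − 2 = 80 ppt = 0.080 ppb; ΔF = 0.17 × 0.080 = 0.0136 W/m².
CFC-12: ΔF = 0.00032 × (377 − 1) = 0.00032 × 376 = 0.1203 W/m².
Total ΔF = 4.1135 + 0.3907 + 0.0136 + 0.1203 = 4.6381 W/m².
ΔT = λ ΔF = 0.67 × 4.64 = 3.1088 K.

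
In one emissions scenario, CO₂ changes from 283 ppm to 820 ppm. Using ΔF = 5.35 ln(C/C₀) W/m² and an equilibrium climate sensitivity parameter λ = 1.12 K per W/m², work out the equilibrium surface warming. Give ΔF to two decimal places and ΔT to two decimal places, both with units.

ΔF = 5.69 W/m²; ΔT = 6.37 K

CO₂: 5.35 × ln(820/283) = 5.35 × ln(2.89753) = 5.35 × 1.06386 = 5.6917 W/m².
ΔT = λ ΔF = 1.12 × 5.69 = 6.3728 K.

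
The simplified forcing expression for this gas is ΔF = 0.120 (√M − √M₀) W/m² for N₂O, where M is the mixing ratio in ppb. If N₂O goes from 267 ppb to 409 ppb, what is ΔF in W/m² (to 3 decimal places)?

ΔF = 0.466 W/m²

N₂O: 0.120 × (√409 − √267) = 0.120 × (20.2237 − 16.3401) = 0.120 × 3.8836 = 0.4660 W/m².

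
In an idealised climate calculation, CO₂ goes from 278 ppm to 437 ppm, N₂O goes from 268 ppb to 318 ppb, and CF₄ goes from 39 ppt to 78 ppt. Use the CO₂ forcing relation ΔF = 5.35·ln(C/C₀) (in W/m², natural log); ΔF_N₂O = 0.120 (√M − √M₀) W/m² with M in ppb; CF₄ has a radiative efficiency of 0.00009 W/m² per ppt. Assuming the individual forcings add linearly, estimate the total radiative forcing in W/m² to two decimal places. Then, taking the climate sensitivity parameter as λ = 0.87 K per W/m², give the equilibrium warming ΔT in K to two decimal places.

CO₂: 5.35 × ln(437/278) = 5.35 × ln(1.57194) = 5.35 × 0.45231 = 2.4199 W/m².
N₂O: 0.120 × (√318 − √268) = 0.120 × (17.8326 − 16.3707) = 0.120 × 1.4619 = 0.1754 W/m².
CF₄: ΔF = 0.00009 × (78 − 39) = 0.00009 × 39 = 0.0035 W/m².
Total ΔF = 2.4199 + 0.1754 + 0.0035 = 2.5988 W/m².
ΔT = λ ΔF = 0.87 × 2.60 = 2.2620 K.

ΔF = 2.60 W/m²; ΔT = 2.26 K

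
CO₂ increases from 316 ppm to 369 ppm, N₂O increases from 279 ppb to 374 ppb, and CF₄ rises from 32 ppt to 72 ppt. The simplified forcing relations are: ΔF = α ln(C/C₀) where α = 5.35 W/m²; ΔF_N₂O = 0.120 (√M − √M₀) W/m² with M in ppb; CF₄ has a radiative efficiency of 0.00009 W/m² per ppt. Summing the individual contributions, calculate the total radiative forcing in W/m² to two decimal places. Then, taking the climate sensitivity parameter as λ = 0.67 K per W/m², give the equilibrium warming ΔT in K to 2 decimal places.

CO₂: 5.35 × ln(369/316) = 5.35 × ln(1.16772) = 5.35 × 0.15505 = 0.8295 W/m².
N₂O: 0.120 × (√374 − √279) = 0.120 × (19.3391 − 16.7033) = 0.120 × 2.6358 = 0.3163 W/m².
CF₄: ΔF = 0.00009 × (72 − 32) = 0.00009 × 40 = 0.0036 W/m².
Total ΔF = 0.8295 + 0.3163 + 0.0036 = 1.1494 W/m².
ΔT = λ ΔF = 0.67 × 1.15 = 0.7705 K.

ΔF = 1.15 W/m²; ΔT = 0.77 K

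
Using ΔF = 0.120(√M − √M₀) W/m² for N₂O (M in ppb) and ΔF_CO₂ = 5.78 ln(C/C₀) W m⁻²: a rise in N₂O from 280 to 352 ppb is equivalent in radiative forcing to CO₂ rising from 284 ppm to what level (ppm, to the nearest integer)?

N₂O forcing: 0.120 × (√352 − √280) = 0.120 × (18.7617 − 16.7332) = 0.120 × 2.0285 = 0.24342 W/m².
Set 5.78 ln(C/284) = 0.24342: ln(C/284) = 0.24342/5.78 = 0.04211, so C = 284 × e^0.04211 = 284 × 1.04301 = 296.21 ppm.

C ≈ 296 ppm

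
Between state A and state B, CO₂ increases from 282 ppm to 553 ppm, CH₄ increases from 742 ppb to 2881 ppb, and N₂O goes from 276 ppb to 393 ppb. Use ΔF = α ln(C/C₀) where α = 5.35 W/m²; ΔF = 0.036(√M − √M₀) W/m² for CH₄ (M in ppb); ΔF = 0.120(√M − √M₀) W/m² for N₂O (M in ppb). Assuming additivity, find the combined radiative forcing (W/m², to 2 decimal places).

CO₂: 5.35 × ln(553/282) = 5.35 × ln(1.96099) = 5.35 × 0.67345 = 3.6030 W/m².
CH₄: 0.036 × (√2881 − √742) = 0.036 × (53.6749 − 27.2397) = 0.036 × 26.4352 = 0.9517 W/m².
N₂O: 0.120 × (√393 − √276) = 0.120 × (19.8242 − 16.6132) = 0.120 × 3.2110 = 0.3853 W/m².
Total ΔF = 3.6030 + 0.9517 + 0.3853 = 4.9400 W/m².

ΔF = 4.94 W/m²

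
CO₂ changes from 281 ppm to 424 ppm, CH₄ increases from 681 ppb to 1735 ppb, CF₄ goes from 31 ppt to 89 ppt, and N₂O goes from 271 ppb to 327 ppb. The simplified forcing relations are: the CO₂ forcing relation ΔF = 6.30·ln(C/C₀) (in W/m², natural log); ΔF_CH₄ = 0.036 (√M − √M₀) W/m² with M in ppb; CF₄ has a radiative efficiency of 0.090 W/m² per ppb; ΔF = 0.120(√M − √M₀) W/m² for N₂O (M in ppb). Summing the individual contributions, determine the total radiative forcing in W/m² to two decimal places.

CO₂: 6.30 × ln(424/281) = 6.30 × ln(1.50890) = 6.30 × 0.41138 = 2.5917 W/m².
CH₄: 0.036 × (√1735 − √681) = 0.036 × (41.6533 − 26.0960) = 0.036 × 15.5573 = 0.5601 W/m².
CF₄: Δ = 89 − 31 = 58 ppt = 0.058 ppb; ΔF = 0.090 × 0.058 = 0.0052 W/m².
N₂O: 0.120 × (√327 − √271) = 0.120 × (18.0831 − 16.4621) = 0.120 × 1.6210 = 0.1945 W/m².
Total ΔF = 2.5917 + 0.5601 + 0.0052 + 0.1945 = 3.3515 W/m².

ΔF = 3.35 W/m²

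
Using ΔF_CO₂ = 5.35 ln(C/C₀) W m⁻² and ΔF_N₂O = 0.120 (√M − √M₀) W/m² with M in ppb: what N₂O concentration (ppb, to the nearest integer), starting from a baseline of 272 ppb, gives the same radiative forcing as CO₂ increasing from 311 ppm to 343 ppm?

CO₂ forcing: 5.35 × ln(343/311) = 5.35 × 0.097938 = 0.52397 W/m².
Set 0.120(√M − √272) = 0.52397: √M = 0.52397/0.120 + √272 = 4.3664 + 16.4924 = 20.8588.
M = (20.8588)² = 435.09 ppb.

M ≈ 435 ppb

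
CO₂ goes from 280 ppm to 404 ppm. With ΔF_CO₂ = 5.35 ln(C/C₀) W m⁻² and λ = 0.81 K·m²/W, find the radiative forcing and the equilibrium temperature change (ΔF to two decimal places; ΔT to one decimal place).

ΔF = 1.96 W/m²; ΔT = 1.6 K

CO₂: 5.35 × ln(404/280) = 5.35 × ln(1.44286) = 5.35 × 0.36663 = 1.9615 W/m².
ΔT = λ ΔF = 0.81 × 1.96 = 1.5876 K.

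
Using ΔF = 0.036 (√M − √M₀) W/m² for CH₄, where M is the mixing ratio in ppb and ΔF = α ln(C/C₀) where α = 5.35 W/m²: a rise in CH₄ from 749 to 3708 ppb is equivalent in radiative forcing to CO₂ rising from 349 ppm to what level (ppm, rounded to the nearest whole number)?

CH₄ forcing: 0.036 × (√3708 − √749) = 0.036 × (60.8933 − 27.3679) = 0.036 × 33.5254 = 1.20691 W/m².
Set 5.35 ln(C/349) = 1.20691: ln(C/349) = 1.20691/5.35 = 0.22559, so C = 349 × e^0.22559 = 349 × 1.25306 = 437.32 ppm.

C ≈ 437 ppm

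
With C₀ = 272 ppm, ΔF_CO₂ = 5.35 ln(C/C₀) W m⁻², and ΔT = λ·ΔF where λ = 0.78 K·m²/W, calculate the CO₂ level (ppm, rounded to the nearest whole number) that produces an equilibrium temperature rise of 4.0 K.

Required forcing: ΔF = ΔT/λ = 4.0/0.78 = 5.1282 W/m².
Then ln(C/272) = ΔF/5.35 = 5.1282/5.35 = 0.95854.
So C = 272 × e^0.95854 = 272 × 2.60789 = 709.35 ppm.

C ≈ 709 ppm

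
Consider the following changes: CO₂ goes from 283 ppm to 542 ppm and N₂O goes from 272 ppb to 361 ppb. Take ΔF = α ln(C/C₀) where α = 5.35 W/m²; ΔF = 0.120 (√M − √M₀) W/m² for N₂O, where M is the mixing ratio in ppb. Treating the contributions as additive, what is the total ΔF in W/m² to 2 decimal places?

CO₂: 5.35 × ln(542/283) = 5.35 × ln(1.91519) = 5.35 × 0.64982 = 3.4765 W/m².
N₂O: 0.120 × (√361 − √272) = 0.120 × (19.0000 − 16.4924) = 0.120 × 2.5076 = 0.3009 W/m².
Total ΔF = 3.4765 + 0.3009 = 3.7774 W/m².

ΔF = 3.78 W/m²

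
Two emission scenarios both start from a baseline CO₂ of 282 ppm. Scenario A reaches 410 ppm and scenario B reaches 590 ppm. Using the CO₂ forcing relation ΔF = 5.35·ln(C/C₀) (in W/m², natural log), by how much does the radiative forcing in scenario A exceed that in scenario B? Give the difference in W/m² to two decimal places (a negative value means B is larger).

ΔF_A = 5.35 ln(410/282) = 5.35 × 0.37425 = 2.0022 W/m².
ΔF_B = 5.35 ln(590/282) = 5.35 × 0.73822 = 3.9495 W/m².
Difference: 2.0022 − 3.9495 = -1.9473 W/m².

ΔF_A − ΔF_B = -1.95 W/m²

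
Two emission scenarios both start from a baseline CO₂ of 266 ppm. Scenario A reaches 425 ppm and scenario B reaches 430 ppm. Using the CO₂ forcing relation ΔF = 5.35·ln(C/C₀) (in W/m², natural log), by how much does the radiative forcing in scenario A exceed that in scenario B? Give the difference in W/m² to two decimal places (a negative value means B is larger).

ΔF_A = 5.35 ln(425/266) = 5.35 × 0.46859 = 2.5070 W/m².
ΔF_B = 5.35 ln(430/266) = 5.35 × 0.48029 = 2.5696 W/m².
Difference: 2.5070 − 2.5696 = -0.0626 W/m².
(Equivalently, ΔF_A − ΔF_B = 5.35 ln(425/430) = 5.35 × -0.01170 = -0.0626 W/m².)

ΔF_A − ΔF_B = -0.06 W/m²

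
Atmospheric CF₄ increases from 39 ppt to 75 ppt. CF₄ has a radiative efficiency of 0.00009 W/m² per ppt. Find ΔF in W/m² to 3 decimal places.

CF₄: ΔF = 0.00009 × (75 − 39) = 0.00009 × 36 = 0.0032 W/m².

ΔF = 0.003 W/m²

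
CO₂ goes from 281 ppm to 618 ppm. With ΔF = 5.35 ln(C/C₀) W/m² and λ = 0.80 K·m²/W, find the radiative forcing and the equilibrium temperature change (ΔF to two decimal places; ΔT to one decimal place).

CO₂: 5.35 × ln(618/281) = 5.35 × ln(2.19929) = 5.35 × 0.78813 = 4.2165 W/m².
ΔT = λ ΔF = 0.80 × 4.22 = 3.3760 K.

ΔF = 4.22 W/m²; ΔT = 3.4 K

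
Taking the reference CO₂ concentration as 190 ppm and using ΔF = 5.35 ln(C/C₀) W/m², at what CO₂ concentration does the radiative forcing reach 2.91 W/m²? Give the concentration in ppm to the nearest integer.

C ≈ 327 ppm

Set 5.35 ln(C/190) = 2.91, so ln(C/190) = 2.91/5.35 = 0.54393.
Then C/190 = e^0.54393 = 1.72276, giving C = 190 × 1.72276 = 327.32 ppm.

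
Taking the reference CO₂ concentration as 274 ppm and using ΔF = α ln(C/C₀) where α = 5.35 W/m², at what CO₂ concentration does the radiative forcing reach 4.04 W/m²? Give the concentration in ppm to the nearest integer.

C ≈ 583 ppm

Set 5.35 ln(C/274) = 4.04, so ln(C/274) = 4.04/5.35 = 0.75514.
Then C/274 = e^0.75514 = 2.12791, giving C = 274 × 2.12791 = 583.05 ppm.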